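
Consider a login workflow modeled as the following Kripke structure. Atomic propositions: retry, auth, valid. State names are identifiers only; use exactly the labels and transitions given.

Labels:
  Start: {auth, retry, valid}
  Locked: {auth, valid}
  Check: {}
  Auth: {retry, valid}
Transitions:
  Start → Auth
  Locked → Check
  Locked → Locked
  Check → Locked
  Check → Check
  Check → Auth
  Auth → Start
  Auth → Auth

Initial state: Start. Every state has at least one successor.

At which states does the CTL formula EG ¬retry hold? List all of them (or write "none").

States satisfying ¬retry: {Locked, Check}.
States satisfying EG ¬retry: {Locked, Check}.

{Locked, Check}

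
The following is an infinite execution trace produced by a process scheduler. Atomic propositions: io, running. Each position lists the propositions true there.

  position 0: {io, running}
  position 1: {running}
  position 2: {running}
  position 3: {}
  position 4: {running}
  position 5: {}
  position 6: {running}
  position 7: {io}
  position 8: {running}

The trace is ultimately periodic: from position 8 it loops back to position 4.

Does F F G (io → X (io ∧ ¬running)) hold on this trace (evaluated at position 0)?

No

F G (io → X (io ∧ ¬running)) is false at every position 0..8, so it never becomes true and F F G (io → X (io ∧ ¬running)) fails.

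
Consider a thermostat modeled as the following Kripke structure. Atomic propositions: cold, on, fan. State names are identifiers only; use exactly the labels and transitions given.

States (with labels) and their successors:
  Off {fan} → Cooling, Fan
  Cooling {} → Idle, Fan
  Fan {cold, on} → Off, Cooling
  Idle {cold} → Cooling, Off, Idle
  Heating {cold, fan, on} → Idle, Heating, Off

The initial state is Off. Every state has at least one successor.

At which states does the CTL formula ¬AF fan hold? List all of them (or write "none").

States satisfying fan: {Off, Heating}.
States satisfying AF fan: {Off, Heating}.
States satisfying ¬AF fan: {Cooling, Fan, Idle}.

{Cooling, Fan, Idle}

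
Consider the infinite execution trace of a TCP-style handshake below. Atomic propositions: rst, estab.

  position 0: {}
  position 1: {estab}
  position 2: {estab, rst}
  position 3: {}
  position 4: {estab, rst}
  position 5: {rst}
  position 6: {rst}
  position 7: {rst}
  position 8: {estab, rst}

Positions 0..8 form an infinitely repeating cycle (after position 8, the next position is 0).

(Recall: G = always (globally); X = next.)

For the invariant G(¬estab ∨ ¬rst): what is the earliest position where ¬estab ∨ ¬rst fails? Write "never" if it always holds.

Check ¬estab ∨ ¬rst at each position in order: 0 ✓, 1 ✓.
At position 2 the labels are {estab, rst}, so ¬estab ∨ ¬rst is false there. This is the first violation.

2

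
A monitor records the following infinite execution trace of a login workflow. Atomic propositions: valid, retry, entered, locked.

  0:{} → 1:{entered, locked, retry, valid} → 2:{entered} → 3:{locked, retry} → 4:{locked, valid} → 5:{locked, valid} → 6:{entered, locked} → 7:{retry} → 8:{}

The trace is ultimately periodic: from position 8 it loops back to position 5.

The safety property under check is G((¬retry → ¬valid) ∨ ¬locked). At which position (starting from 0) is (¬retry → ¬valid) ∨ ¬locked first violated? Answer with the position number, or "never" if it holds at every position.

Check (¬retry → ¬valid) ∨ ¬locked at each position in order: 0 ✓, 1 ✓, 2 ✓, 3 ✓.
At position 4 the labels are {locked, valid}, so (¬retry → ¬valid) ∨ ¬locked is false there. This is the first violation.

4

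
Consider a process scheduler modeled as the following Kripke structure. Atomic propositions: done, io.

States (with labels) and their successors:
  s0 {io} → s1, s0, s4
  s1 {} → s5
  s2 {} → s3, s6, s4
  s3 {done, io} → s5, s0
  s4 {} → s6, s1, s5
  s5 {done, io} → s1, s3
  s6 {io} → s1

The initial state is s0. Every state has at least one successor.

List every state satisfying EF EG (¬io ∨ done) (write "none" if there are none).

{s0, s1, s2, s3, s4, s5, s6}

States satisfying EG (¬io ∨ done): {s1, s2, s3, s4, s5}.
States satisfying EF EG (¬io ∨ done): {s0, s1, s2, s3, s4, s5, s6}.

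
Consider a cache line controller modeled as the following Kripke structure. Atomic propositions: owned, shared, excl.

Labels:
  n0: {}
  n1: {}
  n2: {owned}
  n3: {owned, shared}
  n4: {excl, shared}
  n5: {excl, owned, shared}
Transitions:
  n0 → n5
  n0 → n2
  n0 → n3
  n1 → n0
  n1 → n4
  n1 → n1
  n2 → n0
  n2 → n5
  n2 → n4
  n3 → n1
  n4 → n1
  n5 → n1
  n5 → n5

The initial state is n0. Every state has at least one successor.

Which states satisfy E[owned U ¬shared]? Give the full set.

{n0, n1, n2, n3, n5}

States satisfying owned: {n2, n3, n5}.
States satisfying ¬shared: {n0, n1, n2}.
States satisfying E[owned U ¬shared]: {n0, n1, n2, n3, n5}.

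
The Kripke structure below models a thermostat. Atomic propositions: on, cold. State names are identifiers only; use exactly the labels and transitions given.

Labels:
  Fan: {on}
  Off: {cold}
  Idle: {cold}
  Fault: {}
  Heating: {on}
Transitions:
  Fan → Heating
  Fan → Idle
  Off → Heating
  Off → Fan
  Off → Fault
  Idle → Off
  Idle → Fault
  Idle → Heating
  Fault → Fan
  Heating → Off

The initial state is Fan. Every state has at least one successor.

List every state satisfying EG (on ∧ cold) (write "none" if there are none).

none

States satisfying on ∧ cold: ∅.
States satisfying EG (on ∧ cold): ∅.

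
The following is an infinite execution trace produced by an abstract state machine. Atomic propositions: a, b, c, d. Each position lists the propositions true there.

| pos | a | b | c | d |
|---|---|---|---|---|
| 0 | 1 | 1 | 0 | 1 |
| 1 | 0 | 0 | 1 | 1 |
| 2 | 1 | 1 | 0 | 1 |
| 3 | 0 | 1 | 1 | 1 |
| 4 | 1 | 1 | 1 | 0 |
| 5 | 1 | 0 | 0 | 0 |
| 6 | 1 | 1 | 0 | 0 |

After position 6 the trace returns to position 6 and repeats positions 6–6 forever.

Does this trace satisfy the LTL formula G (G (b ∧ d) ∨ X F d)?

G (b ∧ d) ∨ X F d must hold at every position from 0 onward. It fails at position 3, so G (G (b ∧ d) ∨ X F d) is false.

No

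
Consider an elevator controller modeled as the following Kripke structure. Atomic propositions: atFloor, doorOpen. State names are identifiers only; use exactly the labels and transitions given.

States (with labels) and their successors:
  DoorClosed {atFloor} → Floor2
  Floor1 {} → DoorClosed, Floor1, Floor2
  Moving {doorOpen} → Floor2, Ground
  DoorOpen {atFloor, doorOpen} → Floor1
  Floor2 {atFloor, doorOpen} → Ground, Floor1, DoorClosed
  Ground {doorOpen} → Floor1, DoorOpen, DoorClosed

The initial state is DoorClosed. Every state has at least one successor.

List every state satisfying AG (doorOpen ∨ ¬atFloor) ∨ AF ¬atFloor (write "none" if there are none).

States satisfying doorOpen ∨ ¬atFloor: {Floor1, Moving, DoorOpen, Floor2, Ground}.
States satisfying AG (doorOpen ∨ ¬atFloor): ∅.
States satisfying ¬atFloor: {Floor1, Moving, Ground}.
States satisfying AF ¬atFloor: {Floor1, Moving, DoorOpen, Ground}.
States satisfying AG (doorOpen ∨ ¬atFloor) ∨ AF ¬atFloor: {Floor1, Moving, DoorOpen, Ground}.

{Floor1, Moving, DoorOpen, Ground}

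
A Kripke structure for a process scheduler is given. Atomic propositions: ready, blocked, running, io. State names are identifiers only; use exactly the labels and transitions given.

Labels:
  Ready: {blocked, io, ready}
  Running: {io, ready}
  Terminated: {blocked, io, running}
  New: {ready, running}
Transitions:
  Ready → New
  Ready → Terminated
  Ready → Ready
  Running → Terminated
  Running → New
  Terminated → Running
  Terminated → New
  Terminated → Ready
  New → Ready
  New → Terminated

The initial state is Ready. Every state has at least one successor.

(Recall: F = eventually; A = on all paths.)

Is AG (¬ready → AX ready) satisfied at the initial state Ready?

States satisfying ¬ready → AX ready: {Ready, Running, Terminated, New}.
States satisfying AG (¬ready → AX ready): {Ready, Running, Terminated, New}.
Every state reachable from Ready satisfies ¬ready → AX ready.
Ready ∈ Sat(AG (¬ready → AX ready)).

Holds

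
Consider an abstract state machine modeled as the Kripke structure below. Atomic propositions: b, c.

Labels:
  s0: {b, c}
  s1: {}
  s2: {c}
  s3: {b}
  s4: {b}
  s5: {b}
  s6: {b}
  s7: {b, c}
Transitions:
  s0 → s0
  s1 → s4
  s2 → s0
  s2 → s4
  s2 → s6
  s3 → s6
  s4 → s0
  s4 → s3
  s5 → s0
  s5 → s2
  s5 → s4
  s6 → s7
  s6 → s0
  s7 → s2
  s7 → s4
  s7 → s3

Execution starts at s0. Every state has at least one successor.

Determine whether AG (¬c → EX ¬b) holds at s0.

States satisfying ¬c → EX ¬b: {s0, s2, s5, s7}.
States satisfying AG (¬c → EX ¬b): {s0}.
Every state reachable from s0 satisfies ¬c → EX ¬b.
s0 ∈ Sat(AG (¬c → EX ¬b)).

Holds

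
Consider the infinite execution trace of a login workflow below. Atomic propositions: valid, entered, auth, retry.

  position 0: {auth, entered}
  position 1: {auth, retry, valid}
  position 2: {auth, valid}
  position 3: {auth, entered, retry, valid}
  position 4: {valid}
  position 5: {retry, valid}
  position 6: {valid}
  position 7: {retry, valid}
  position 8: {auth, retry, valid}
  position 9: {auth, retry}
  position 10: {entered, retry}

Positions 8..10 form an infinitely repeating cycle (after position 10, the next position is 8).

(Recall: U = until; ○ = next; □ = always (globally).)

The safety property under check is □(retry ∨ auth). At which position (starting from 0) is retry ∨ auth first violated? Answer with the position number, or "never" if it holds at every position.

Check retry ∨ auth at each position in order: 0 ✓, 1 ✓, 2 ✓, 3 ✓.
At position 4 the labels are {valid}, so retry ∨ auth is false there. This is the first violation.

4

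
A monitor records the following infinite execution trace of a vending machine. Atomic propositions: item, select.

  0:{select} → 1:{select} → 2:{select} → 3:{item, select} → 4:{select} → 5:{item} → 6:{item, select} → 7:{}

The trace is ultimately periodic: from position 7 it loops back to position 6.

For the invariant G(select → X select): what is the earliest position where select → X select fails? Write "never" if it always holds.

4

Check select → X select at each position in order: 0 ✓, 1 ✓, 2 ✓, 3 ✓.
At position 4 the labels are {select} and the next position 5 has {item}, so select → X select is false there. This is the first violation.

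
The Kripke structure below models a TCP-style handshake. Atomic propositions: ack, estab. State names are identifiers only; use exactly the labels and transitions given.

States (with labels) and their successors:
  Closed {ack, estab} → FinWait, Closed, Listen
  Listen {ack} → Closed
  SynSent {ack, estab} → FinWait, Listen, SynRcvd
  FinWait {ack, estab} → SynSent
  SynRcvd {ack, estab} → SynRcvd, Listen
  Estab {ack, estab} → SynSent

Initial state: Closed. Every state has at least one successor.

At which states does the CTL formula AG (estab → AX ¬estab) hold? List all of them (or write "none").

none

States satisfying estab → AX ¬estab: {Listen}.
States satisfying AG (estab → AX ¬estab): ∅.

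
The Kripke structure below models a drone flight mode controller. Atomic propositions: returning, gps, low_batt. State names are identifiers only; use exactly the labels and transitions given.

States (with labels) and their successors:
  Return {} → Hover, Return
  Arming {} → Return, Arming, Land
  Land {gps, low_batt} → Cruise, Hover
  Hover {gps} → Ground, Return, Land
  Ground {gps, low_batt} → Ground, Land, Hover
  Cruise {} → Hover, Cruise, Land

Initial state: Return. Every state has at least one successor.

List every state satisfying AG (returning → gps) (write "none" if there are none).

{Return, Arming, Land, Hover, Ground, Cruise}

States satisfying returning → gps: {Return, Arming, Land, Hover, Ground, Cruise}.
States satisfying AG (returning → gps): {Return, Arming, Land, Hover, Ground, Cruise}.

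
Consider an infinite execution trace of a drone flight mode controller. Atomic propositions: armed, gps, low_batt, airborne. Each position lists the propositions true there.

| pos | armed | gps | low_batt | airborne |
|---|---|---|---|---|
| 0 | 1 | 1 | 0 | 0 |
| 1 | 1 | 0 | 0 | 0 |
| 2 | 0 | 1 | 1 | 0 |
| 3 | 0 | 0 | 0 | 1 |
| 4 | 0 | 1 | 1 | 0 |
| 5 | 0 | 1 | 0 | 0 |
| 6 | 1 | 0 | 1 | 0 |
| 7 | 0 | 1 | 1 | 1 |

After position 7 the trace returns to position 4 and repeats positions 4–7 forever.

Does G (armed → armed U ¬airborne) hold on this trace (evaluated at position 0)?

armed → armed U ¬airborne holds at every position 0..7, and those are all positions ever visited, so G (armed → armed U ¬airborne) holds.
Positions where armed holds: 0, 1, 6.
Check armed U ¬airborne at each: 0→ok, 1→ok, 6→ok.

Satisfied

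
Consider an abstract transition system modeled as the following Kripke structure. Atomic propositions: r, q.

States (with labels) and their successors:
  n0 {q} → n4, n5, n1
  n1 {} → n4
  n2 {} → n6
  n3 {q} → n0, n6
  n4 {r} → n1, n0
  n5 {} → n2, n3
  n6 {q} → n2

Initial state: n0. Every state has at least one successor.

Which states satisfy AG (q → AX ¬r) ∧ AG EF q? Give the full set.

{n2, n6}

States satisfying q → AX ¬r: {n1, n2, n3, n4, n5, n6}.
States satisfying AG (q → AX ¬r): {n2, n6}.
States satisfying EF q: {n0, n1, n2, n3, n4, n5, n6}.
States satisfying AG EF q: {n0, n1, n2, n3, n4, n5, n6}.
States satisfying AG (q → AX ¬r) ∧ AG EF q: {n2, n6}.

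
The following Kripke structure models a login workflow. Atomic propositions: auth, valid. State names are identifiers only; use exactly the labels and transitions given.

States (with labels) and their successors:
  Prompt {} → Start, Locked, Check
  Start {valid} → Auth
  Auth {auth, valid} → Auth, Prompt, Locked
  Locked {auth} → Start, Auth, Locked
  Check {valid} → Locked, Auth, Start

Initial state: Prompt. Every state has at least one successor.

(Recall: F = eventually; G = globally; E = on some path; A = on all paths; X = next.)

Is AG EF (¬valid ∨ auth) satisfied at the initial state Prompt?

States satisfying EF (¬valid ∨ auth): {Prompt, Start, Auth, Locked, Check}.
States satisfying AG EF (¬valid ∨ auth): {Prompt, Start, Auth, Locked, Check}.
Every state reachable from Prompt satisfies EF (¬valid ∨ auth).
Prompt ∈ Sat(AG EF (¬valid ∨ auth)).

Holds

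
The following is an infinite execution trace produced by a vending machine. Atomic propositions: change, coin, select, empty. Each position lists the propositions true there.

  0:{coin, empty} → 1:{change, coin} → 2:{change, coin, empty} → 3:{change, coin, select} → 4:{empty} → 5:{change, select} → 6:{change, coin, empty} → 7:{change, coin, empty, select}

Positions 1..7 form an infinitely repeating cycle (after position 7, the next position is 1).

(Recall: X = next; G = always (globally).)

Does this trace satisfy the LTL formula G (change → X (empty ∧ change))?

change → X (empty ∧ change) must hold at every position from 0 onward. It fails at position 2, so G (change → X (empty ∧ change)) is false.
Positions where change holds: 1, 2, 3, 5, 6, 7.
Check X (empty ∧ change) at each: 1→ok, 2→fails, 3→fails, 5→ok, 6→ok, 7→fails.

Violated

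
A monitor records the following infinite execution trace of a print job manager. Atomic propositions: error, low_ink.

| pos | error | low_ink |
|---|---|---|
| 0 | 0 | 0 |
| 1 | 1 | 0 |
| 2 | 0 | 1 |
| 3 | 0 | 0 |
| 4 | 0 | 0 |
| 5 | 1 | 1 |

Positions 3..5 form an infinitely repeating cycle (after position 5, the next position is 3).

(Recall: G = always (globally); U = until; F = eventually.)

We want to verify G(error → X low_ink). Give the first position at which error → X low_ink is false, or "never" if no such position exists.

Check error → X low_ink at each position in order: 0 ✓, 1 ✓, 2 ✓, 3 ✓, 4 ✓.
At position 5 the labels are {error, low_ink} and the next position 3 has {}, so error → X low_ink is false there. This is the first violation.

5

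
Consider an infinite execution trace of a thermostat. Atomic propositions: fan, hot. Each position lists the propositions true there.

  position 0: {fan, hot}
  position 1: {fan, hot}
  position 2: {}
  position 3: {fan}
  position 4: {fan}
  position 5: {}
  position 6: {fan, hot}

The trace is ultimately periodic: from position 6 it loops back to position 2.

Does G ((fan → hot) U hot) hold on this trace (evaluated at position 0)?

Does not hold

(fan → hot) U hot must hold at every position from 0 onward. It fails at position 2, so G ((fan → hot) U hot) is false.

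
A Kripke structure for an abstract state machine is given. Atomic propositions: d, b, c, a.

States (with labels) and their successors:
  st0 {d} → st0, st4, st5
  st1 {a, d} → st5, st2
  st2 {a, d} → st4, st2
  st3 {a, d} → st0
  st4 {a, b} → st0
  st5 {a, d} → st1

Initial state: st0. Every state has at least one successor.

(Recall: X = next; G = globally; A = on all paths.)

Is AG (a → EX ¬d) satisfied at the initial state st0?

Does not hold

States satisfying a → EX ¬d: {st0, st2}.
States satisfying AG (a → EX ¬d): ∅.
st1 is reachable from st0 and violates a → EX ¬d, so AG fails at st0.
st0 ∉ Sat(AG (a → EX ¬d)).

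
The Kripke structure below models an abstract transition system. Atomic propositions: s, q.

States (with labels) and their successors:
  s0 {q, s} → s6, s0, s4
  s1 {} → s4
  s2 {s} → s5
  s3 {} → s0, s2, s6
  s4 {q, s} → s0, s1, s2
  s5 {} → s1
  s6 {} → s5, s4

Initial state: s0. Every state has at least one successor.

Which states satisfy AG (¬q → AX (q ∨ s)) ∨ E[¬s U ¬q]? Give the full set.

{s1, s2, s3, s5, s6}

States satisfying ¬q → AX (q ∨ s): {s0, s1, s4}.
States satisfying AG (¬q → AX (q ∨ s)): ∅.
States satisfying ¬s: {s1, s3, s5, s6}.
States satisfying ¬q: {s1, s2, s3, s5, s6}.
States satisfying E[¬s U ¬q]: {s1, s2, s3, s5, s6}.
States satisfying AG (¬q → AX (q ∨ s)) ∨ E[¬s U ¬q]: {s1, s2, s3, s5, s6}.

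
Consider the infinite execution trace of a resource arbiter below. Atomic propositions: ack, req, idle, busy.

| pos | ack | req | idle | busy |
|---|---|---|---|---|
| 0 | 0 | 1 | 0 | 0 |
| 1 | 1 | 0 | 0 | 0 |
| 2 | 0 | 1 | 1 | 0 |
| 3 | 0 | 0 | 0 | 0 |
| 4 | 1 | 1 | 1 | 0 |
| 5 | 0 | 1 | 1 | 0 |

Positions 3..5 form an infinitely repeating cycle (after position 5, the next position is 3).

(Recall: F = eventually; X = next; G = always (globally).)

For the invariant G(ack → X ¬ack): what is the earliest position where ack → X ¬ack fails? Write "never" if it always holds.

never

ack → X ¬ack holds at every position 0..5, and those are all the positions the trace ever visits, so the invariant G(ack → X ¬ack) is never violated.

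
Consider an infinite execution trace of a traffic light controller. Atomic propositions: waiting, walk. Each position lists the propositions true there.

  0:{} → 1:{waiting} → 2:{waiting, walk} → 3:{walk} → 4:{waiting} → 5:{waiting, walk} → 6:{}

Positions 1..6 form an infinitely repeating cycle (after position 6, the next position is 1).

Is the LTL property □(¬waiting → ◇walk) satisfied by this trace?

Holds

¬waiting → ◇walk holds at every position 0..6, and those are all positions ever visited, so □(¬waiting → ◇walk) holds.
Positions where ¬waiting holds: 0, 3, 6.
Check ◇walk at each: 0→ok, 3→ok, 6→ok.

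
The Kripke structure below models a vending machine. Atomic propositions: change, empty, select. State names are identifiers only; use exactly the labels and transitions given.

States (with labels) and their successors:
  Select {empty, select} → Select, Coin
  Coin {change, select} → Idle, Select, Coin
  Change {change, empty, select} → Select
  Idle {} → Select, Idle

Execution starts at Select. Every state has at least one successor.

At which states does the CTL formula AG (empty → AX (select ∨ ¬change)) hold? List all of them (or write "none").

States satisfying empty → AX (select ∨ ¬change): {Select, Coin, Change, Idle}.
States satisfying AG (empty → AX (select ∨ ¬change)): {Select, Coin, Change, Idle}.

{Select, Coin, Change, Idle}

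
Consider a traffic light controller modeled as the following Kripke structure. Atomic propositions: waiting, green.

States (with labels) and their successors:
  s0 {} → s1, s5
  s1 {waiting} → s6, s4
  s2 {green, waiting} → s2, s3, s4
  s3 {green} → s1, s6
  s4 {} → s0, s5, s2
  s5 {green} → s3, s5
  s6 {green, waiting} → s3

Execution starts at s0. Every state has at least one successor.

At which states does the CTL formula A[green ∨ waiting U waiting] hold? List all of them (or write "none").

{s1, s2, s3, s6}

States satisfying green ∨ waiting: {s1, s2, s3, s5, s6}.
States satisfying waiting: {s1, s2, s6}.
States satisfying A[green ∨ waiting U waiting]: {s1, s2, s3, s6}.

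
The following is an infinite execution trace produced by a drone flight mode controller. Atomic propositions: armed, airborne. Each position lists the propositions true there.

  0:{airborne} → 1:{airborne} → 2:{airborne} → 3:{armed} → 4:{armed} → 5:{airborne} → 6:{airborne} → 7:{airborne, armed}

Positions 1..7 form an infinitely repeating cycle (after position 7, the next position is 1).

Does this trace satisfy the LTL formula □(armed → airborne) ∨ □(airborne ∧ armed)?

Does not hold

armed → airborne must hold at every position from 0 onward. It fails at position 3, so □(armed → airborne) is false.
Positions where armed holds: 3, 4, 7.
Check airborne at each: 3→fails, 4→fails, 7→ok.
airborne ∧ armed must hold at every position from 0 onward. It fails at position 0, so □(airborne ∧ armed) is false.
At position 0: □(armed → airborne) is false; □(airborne ∧ armed) is false; so □(armed → airborne) ∨ □(airborne ∧ armed) is false.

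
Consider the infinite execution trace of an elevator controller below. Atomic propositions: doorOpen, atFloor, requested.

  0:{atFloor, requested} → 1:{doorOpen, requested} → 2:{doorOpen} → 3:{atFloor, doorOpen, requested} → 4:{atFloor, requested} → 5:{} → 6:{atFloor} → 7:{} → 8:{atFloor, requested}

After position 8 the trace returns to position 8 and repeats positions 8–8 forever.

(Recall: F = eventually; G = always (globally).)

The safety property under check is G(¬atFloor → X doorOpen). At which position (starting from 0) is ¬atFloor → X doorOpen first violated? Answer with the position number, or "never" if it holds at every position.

Check ¬atFloor → X doorOpen at each position in order: 0 ✓, 1 ✓, 2 ✓, 3 ✓, 4 ✓.
At position 5 the labels are {} and the next position 6 has {atFloor}, so ¬atFloor → X doorOpen is false there. This is the first violation.

5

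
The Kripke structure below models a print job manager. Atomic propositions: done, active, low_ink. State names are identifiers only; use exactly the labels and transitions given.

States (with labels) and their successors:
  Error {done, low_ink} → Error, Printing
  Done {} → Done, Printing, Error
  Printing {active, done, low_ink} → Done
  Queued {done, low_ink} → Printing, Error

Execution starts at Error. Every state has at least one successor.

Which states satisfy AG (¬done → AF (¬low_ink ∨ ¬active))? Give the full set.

{Error, Done, Printing, Queued}

States satisfying ¬done → AF (¬low_ink ∨ ¬active): {Error, Done, Printing, Queued}.
States satisfying AG (¬done → AF (¬low_ink ∨ ¬active)): {Error, Done, Printing, Queued}.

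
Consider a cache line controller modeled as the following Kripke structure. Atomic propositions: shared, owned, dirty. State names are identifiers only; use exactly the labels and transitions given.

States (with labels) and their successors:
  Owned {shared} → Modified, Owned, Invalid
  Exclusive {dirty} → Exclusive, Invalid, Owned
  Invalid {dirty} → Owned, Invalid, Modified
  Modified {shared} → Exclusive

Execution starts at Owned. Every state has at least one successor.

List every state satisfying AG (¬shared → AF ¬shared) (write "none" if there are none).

{Owned, Exclusive, Invalid, Modified}

States satisfying ¬shared → AF ¬shared: {Owned, Exclusive, Invalid, Modified}.
States satisfying AG (¬shared → AF ¬shared): {Owned, Exclusive, Invalid, Modified}.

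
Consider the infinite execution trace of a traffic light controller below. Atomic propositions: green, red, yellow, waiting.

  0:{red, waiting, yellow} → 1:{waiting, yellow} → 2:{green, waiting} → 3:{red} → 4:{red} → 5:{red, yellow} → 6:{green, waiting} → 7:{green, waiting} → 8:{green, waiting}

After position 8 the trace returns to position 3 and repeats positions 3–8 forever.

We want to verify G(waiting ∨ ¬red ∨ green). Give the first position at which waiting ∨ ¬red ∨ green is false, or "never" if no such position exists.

3

Check waiting ∨ ¬red ∨ green at each position in order: 0 ✓, 1 ✓, 2 ✓.
At position 3 the labels are {red}, so waiting ∨ ¬red ∨ green is false there. This is the first violation.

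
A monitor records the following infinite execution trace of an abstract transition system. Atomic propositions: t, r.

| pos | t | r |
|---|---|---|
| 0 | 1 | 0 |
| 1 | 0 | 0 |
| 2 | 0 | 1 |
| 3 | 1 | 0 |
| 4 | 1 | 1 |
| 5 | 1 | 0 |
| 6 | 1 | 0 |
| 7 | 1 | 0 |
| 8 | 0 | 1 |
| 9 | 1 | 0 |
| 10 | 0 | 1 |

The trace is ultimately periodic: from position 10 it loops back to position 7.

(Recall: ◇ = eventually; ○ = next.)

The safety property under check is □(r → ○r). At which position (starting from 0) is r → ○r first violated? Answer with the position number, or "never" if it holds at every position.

2

Check r → ○r at each position in order: 0 ✓, 1 ✓.
At position 2 the labels are {r} and the next position 3 has {t}, so r → ○r is false there. This is the first violation.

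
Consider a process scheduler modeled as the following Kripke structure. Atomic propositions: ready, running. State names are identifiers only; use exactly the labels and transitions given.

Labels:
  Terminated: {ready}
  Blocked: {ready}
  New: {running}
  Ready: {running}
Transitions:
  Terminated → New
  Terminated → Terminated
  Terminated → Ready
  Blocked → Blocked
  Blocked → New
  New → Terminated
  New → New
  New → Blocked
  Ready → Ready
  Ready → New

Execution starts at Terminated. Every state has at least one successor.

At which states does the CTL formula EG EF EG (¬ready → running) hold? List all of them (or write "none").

{Terminated, Blocked, New, Ready}

States satisfying EF EG (¬ready → running): {Terminated, Blocked, New, Ready}.
States satisfying EG EF EG (¬ready → running): {Terminated, Blocked, New, Ready}.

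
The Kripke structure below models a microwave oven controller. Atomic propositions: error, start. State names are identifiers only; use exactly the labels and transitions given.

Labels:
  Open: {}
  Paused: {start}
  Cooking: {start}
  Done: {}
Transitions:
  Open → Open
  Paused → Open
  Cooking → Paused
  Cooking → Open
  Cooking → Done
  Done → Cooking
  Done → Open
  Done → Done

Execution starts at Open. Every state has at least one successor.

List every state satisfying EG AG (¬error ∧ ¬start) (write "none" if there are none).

States satisfying AG (¬error ∧ ¬start): {Open}.
States satisfying EG AG (¬error ∧ ¬start): {Open}.

{Open}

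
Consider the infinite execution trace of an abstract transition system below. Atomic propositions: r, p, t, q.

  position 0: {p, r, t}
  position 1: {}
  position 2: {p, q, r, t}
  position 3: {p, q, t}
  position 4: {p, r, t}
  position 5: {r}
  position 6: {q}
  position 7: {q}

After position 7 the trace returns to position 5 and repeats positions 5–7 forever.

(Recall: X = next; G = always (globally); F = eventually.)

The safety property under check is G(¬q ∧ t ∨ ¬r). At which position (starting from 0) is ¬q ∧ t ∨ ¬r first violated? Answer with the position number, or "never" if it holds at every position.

Check ¬q ∧ t ∨ ¬r at each position in order: 0 ✓, 1 ✓.
At position 2 the labels are {p, q, r, t}, so ¬q ∧ t ∨ ¬r is false there. This is the first violation.

2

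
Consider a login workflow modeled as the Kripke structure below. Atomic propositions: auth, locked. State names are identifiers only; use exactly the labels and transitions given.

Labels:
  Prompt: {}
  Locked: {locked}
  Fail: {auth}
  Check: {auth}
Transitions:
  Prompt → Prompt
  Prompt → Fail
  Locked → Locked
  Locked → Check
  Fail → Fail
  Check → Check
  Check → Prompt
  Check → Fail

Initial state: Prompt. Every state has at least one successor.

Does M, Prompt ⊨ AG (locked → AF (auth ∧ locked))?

Satisfied

States satisfying locked → AF (auth ∧ locked): {Prompt, Fail, Check}.
States satisfying AG (locked → AF (auth ∧ locked)): {Prompt, Fail, Check}.
Every state reachable from Prompt satisfies locked → AF (auth ∧ locked).
Prompt ∈ Sat(AG (locked → AF (auth ∧ locked))).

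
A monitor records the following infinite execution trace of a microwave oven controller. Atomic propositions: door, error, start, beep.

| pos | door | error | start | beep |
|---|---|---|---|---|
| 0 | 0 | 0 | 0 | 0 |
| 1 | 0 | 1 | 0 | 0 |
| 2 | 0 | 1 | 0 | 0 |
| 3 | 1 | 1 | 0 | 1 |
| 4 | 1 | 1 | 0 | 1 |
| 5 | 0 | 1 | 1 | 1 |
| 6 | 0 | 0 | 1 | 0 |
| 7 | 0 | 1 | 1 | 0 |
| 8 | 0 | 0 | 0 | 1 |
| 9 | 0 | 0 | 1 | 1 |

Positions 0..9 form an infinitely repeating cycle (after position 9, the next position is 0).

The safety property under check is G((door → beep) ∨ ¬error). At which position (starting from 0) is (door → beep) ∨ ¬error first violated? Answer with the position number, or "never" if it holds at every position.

never

(door → beep) ∨ ¬error holds at every position 0..9, and those are all the positions the trace ever visits, so the invariant G((door → beep) ∨ ¬error) is never violated.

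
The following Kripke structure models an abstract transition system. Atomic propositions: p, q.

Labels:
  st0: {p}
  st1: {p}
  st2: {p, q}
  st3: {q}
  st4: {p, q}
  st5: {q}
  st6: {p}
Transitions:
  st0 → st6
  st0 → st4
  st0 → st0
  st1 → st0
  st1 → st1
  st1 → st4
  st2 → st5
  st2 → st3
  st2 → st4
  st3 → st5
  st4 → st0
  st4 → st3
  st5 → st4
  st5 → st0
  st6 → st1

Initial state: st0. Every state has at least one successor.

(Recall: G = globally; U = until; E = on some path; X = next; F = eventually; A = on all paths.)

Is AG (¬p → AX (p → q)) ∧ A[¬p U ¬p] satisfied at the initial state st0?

States satisfying ¬p → AX (p → q): {st0, st1, st2, st3, st4, st6}.
States satisfying AG (¬p → AX (p → q)): ∅.
States satisfying ¬p: {st3, st5}.
States satisfying A[¬p U ¬p]: {st3, st5}.
States satisfying AG (¬p → AX (p → q)) ∧ A[¬p U ¬p]: ∅.
st0 ∉ Sat(AG (¬p → AX (p → q)) ∧ A[¬p U ¬p]).

Violated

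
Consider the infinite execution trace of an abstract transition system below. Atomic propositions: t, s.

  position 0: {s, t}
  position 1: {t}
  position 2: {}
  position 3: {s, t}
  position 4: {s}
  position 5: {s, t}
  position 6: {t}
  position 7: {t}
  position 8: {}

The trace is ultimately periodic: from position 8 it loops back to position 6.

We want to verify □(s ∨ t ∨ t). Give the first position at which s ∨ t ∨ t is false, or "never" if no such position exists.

Check s ∨ t ∨ t at each position in order: 0 ✓, 1 ✓.
At position 2 the labels are {}, so s ∨ t ∨ t is false there. This is the first violation.

2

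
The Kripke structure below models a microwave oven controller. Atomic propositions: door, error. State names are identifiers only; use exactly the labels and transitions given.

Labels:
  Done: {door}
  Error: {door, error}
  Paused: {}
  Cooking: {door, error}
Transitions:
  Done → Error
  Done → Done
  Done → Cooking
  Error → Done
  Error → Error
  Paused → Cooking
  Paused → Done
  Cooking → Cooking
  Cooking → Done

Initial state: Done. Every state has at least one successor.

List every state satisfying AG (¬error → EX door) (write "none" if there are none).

States satisfying ¬error → EX door: {Done, Error, Paused, Cooking}.
States satisfying AG (¬error → EX door): {Done, Error, Paused, Cooking}.

{Done, Error, Paused, Cooking}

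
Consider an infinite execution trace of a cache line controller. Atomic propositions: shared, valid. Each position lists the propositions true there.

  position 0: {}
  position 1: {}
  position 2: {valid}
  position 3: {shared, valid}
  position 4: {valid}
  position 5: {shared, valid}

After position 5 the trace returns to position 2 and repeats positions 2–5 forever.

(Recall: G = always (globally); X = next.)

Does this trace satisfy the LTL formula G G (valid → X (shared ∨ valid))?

G (valid → X (shared ∨ valid)) holds at every position 0..5, and those are all positions ever visited, so G G (valid → X (shared ∨ valid)) holds.

Yes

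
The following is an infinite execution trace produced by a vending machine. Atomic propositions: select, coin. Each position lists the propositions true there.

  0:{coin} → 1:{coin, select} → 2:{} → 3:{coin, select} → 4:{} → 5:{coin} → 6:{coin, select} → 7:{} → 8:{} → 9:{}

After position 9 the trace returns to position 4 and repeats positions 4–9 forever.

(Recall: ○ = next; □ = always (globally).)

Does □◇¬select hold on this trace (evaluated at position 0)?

◇¬select holds at every position 0..9, and those are all positions ever visited, so □◇¬select holds.

Holds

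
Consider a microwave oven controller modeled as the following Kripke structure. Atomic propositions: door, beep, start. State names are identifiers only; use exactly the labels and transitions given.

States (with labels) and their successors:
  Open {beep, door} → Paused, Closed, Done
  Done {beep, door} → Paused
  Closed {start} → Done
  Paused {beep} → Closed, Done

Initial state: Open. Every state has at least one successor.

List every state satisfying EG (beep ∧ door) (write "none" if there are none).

none

States satisfying beep ∧ door: {Open, Done}.
States satisfying EG (beep ∧ door): ∅.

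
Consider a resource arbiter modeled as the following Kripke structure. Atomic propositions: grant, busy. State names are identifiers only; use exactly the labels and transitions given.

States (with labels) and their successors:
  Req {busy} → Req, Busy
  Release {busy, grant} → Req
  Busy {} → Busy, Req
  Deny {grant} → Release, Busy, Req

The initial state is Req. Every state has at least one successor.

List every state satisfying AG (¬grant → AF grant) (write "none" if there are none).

States satisfying ¬grant → AF grant: {Release, Deny}.
States satisfying AG (¬grant → AF grant): ∅.

none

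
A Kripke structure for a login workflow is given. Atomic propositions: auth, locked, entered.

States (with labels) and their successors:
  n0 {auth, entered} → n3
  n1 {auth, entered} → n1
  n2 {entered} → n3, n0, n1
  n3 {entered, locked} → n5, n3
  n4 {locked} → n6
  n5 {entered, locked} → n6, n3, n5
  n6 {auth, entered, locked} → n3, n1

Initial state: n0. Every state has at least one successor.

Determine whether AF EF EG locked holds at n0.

Yes

States satisfying EF EG locked: {n0, n2, n3, n4, n5, n6}.
States satisfying AF EF EG locked: {n0, n2, n3, n4, n5, n6}.
n0 ∈ Sat(AF EF EG locked).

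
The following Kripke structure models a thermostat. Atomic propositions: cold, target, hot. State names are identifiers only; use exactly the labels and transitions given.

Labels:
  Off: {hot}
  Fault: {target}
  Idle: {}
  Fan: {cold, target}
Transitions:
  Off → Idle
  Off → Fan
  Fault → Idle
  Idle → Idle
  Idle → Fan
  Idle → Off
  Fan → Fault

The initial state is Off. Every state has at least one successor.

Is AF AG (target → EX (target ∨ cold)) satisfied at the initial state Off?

States satisfying AG (target → EX (target ∨ cold)): ∅.
States satisfying AF AG (target → EX (target ∨ cold)): ∅.
There is a path from Off along which AG (target → EX (target ∨ cold)) never holds.
Off ∉ Sat(AF AG (target → EX (target ∨ cold))).

Does not hold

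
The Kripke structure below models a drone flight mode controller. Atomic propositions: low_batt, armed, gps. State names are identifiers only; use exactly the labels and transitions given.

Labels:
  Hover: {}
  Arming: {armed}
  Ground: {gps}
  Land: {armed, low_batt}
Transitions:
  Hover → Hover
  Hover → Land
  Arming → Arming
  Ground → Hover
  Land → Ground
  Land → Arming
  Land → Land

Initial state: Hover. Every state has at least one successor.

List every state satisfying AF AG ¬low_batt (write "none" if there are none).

States satisfying AG ¬low_batt: {Arming}.
States satisfying AF AG ¬low_batt: {Arming}.

{Arming}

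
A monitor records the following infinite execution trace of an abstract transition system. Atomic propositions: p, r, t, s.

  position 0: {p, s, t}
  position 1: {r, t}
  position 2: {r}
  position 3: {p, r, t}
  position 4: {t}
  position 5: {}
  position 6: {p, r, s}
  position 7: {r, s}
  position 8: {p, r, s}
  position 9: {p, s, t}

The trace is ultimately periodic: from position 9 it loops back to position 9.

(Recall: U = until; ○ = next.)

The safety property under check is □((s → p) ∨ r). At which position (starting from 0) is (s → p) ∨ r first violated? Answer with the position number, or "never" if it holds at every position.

(s → p) ∨ r holds at every position 0..9, and those are all the positions the trace ever visits, so the invariant □((s → p) ∨ r) is never violated.

never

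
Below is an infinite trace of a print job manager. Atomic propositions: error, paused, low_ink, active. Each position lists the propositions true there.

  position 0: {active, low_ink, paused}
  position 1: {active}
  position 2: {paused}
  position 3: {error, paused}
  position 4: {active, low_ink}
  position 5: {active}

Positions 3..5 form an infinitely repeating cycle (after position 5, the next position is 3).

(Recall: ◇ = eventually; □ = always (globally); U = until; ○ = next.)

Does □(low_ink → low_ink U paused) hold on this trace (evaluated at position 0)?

Violated

low_ink → low_ink U paused must hold at every position from 0 onward. It fails at position 4, so □(low_ink → low_ink U paused) is false.
Positions where low_ink holds: 0, 4.
Check low_ink U paused at each: 0→ok, 4→fails.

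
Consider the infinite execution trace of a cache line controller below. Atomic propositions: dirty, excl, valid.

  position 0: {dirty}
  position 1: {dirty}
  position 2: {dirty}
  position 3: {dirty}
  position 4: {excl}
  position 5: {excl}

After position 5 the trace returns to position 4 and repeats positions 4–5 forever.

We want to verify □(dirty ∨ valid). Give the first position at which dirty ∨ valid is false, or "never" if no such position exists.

Check dirty ∨ valid at each position in order: 0 ✓, 1 ✓, 2 ✓, 3 ✓.
At position 4 the labels are {excl}, so dirty ∨ valid is false there. This is the first violation.

4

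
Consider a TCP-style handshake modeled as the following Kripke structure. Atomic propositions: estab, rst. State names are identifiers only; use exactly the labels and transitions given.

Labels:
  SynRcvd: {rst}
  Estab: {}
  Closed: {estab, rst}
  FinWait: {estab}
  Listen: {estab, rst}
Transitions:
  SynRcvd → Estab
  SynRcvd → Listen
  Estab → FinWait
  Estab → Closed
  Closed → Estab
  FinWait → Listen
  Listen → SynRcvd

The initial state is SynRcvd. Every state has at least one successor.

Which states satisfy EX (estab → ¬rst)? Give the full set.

States satisfying estab → ¬rst: {SynRcvd, Estab, FinWait}.
States satisfying EX (estab → ¬rst): {SynRcvd, Estab, Closed, Listen}.

{SynRcvd, Estab, Closed, Listen}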